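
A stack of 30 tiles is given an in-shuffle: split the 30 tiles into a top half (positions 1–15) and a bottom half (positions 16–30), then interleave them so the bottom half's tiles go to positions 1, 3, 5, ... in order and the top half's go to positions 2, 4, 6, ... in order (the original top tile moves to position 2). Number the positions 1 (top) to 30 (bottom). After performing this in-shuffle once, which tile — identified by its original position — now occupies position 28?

Work backwards from position 28, undoing one in-shuffle at a time:
28 ← 14
So the tile now at position 28 started at position 14.

14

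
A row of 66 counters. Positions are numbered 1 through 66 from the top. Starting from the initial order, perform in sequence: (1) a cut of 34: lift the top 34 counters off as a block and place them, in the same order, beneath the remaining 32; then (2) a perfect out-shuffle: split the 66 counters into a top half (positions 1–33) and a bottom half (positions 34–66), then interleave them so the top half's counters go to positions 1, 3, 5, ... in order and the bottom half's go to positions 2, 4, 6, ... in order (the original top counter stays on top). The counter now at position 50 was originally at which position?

26

Undo the operations in reverse order, starting from position 50:
  undo op 2 (out-shuffle, from bottom half): 50 ← 58
  undo op 1 (cut 34): 58 ← 26
So the counter at position 50 came from original position 26.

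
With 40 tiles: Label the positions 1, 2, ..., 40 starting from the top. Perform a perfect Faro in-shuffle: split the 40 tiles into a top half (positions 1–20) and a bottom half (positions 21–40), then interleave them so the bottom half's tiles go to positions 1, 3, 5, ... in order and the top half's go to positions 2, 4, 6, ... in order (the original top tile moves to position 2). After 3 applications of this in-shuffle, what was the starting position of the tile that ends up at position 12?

22

Work backwards from position 12, undoing one in-shuffle at a time:
12 ← 6 ← 3 ← 22
So the tile now at position 12 started at position 22.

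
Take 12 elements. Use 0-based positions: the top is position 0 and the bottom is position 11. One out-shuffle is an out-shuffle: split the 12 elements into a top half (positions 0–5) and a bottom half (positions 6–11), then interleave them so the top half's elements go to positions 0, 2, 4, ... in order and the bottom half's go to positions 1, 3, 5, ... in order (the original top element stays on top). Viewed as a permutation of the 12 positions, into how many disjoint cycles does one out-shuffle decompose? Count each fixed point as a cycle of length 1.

Trace each unvisited position around until it returns:
(0) (1 2 4 8 5 10 9 7 3 6) (11)
3 cycles in total.

3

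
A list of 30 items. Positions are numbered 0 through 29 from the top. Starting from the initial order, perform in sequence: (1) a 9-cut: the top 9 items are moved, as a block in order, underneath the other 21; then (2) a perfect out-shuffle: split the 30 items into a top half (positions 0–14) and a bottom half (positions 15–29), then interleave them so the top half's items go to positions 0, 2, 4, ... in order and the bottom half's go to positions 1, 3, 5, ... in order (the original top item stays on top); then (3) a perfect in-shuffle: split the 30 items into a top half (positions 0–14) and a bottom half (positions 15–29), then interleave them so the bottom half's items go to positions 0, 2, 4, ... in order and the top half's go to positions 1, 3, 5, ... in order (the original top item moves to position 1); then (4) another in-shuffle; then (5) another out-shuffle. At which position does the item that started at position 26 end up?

Track the item from position 26 forward through each operation:
  after op 1 (cut 9): 26 → 17
  after op 2 (out-shuffle): 17 → 5
  after op 3 (in-shuffle): 5 → 11
  after op 4 (in-shuffle): 11 → 23
  after op 5 (out-shuffle): 23 → 17

17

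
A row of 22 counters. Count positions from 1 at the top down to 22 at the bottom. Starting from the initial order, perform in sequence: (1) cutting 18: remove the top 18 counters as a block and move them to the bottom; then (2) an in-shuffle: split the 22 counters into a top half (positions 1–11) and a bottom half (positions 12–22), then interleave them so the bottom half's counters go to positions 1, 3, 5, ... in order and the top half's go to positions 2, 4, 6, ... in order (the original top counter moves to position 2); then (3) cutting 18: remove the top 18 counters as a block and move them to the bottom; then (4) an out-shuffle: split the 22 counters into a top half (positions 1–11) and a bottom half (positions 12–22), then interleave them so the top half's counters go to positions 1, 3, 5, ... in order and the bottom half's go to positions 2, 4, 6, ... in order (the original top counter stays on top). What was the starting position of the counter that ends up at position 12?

14

Undo the operations in reverse order, starting from position 12:
  undo op 4 (out-shuffle, from bottom half): 12 ← 17
  undo op 3 (cut 18): 17 ← 13
  undo op 2 (in-shuffle, from bottom half): 13 ← 18
  undo op 1 (cut 18): 18 ← 14
So the counter at position 12 came from original position 14.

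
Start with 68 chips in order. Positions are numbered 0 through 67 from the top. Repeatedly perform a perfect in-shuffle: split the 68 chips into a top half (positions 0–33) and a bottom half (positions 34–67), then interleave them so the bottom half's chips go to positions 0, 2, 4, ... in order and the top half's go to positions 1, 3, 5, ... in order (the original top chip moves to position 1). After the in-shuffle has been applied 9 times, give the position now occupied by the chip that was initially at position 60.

43

Track the chip's position through each in-shuffle:
60 → 52 → 36 → 4 → 9 → 19 → 39 → 10 → 21 → 43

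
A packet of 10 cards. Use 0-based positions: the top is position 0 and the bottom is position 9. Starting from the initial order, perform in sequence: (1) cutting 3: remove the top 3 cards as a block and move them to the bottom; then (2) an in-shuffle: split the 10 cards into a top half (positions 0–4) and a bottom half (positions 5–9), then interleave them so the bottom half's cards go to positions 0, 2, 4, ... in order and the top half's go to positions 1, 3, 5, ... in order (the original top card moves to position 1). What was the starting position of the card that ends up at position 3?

4

Undo the operations in reverse order, starting from position 3:
  undo op 2 (in-shuffle, from top half): 3 ← 1
  undo op 1 (cut 3): 1 ← 4
So the card at position 3 came from original position 4.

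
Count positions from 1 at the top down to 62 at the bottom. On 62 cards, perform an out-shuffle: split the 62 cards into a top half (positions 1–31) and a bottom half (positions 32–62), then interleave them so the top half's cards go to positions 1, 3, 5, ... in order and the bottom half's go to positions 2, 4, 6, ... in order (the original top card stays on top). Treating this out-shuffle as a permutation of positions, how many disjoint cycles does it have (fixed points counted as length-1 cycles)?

Trace each unvisited position around until it returns:
(1) (2 3 5 9 17 33 ... len 60) (62)
3 cycles in total.

3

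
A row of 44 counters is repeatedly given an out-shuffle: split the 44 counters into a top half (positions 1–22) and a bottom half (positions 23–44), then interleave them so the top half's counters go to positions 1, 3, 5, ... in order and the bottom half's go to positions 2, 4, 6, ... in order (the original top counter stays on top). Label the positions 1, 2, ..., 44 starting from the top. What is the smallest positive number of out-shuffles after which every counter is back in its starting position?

14

The out-shuffle permutes the 44 positions with cycle lengths [1, 1, 14, 14, 14].
Every counter is home exactly when every cycle has completed a whole number of laps, i.e. after lcm(1, 14) = 14 out-shuffles.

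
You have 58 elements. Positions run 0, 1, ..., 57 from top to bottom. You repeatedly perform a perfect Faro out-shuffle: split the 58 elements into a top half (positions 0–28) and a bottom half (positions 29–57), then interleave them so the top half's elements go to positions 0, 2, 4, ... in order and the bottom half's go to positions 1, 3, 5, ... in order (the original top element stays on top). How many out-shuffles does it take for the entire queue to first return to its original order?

The out-shuffle permutes the 58 positions with cycle lengths [1, 1, 2, 18, 18, 18].
Every element is home exactly when every cycle has completed a whole number of laps, i.e. after lcm(1, 2, 18) = 18 out-shuffles.

18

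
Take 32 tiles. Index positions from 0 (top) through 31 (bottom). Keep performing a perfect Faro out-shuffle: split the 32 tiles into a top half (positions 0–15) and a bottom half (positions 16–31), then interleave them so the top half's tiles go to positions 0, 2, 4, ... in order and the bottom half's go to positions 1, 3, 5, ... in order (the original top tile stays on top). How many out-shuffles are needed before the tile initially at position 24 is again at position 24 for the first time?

Follow position 24 under repeated out-shuffles:
24 → 17 → 3 → 6 → 12 → 24
It first returns after 5 out-shuffles.

5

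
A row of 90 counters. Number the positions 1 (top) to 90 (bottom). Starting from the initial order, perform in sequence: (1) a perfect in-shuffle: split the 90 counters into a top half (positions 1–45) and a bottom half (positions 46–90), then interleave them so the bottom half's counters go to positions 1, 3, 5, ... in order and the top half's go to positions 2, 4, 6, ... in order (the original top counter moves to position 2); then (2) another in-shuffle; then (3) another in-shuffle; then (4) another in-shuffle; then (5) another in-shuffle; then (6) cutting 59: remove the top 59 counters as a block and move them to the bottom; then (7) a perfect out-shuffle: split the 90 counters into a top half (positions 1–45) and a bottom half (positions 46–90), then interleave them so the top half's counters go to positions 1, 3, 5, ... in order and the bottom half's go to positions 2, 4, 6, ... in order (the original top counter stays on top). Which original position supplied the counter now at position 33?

Undo the operations in reverse order, starting from position 33:
  undo op 7 (out-shuffle, from top half): 33 ← 17
  undo op 6 (cut 59): 17 ← 76
  undo op 5 (in-shuffle, from top half): 76 ← 38
  undo op 4 (in-shuffle, from top half): 38 ← 19
  undo op 3 (in-shuffle, from bottom half): 19 ← 55
  undo op 2 (in-shuffle, from bottom half): 55 ← 73
  undo op 1 (in-shuffle, from bottom half): 73 ← 82
So the counter at position 33 came from original position 82.

82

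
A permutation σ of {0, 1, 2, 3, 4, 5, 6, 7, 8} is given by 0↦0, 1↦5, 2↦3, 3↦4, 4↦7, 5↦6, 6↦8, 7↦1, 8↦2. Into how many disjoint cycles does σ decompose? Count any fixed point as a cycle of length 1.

2

Cycle decomposition: (0) (1 5 6 8 2 3 4 7).
2 cycles.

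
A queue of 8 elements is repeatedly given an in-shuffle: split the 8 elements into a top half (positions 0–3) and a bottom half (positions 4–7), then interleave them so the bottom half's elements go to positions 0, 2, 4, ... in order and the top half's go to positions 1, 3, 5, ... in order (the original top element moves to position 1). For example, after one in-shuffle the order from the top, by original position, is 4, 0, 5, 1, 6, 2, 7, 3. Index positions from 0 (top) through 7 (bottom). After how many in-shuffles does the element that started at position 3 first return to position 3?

6

Follow position 3 under repeated in-shuffles:
3 → 7 → 6 → 4 → 0 → 1 → 3
It first returns after 6 in-shuffles.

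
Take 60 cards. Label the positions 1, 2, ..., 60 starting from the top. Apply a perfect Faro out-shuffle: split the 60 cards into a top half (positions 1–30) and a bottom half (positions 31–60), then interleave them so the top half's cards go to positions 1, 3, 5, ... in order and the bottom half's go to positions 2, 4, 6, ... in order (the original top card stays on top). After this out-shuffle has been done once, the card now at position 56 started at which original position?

58

Work backwards from position 56, undoing one out-shuffle at a time:
56 ← 58
So the card now at position 56 started at position 58.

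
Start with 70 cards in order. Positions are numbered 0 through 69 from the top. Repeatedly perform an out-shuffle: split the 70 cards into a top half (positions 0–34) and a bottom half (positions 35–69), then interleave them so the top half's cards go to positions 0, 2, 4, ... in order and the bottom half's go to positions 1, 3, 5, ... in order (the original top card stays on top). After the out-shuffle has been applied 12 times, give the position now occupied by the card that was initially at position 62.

Track the card's position through each out-shuffle:
62 → 55 → 41 → 13 → 26 → 52 → 35 → 1 → 2 → 4 → 8 → 16 → 32

32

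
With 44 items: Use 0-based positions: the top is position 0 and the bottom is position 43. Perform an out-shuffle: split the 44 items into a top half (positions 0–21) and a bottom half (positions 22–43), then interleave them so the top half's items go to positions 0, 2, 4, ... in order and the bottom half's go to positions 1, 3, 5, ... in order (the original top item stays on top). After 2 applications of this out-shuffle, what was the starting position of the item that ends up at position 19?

Work backwards from position 19, undoing one out-shuffle at a time:
19 ← 31 ← 37
So the item now at position 19 started at position 37.

37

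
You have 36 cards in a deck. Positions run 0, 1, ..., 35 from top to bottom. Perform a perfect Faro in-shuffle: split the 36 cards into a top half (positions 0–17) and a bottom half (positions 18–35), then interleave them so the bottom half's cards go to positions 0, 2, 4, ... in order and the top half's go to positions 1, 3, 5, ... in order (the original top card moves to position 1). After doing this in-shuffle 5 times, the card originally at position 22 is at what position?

Track the card's position through each in-shuffle:
22 → 8 → 17 → 35 → 34 → 32

32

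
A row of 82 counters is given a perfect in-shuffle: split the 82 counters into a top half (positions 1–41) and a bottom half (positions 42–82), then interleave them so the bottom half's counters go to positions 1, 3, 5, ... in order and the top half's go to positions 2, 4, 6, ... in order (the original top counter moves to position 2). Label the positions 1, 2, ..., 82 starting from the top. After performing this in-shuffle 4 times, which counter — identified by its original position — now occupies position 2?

52

Work backwards from position 2, undoing one in-shuffle at a time:
2 ← 1 ← 42 ← 21 ← 52
So the counter now at position 2 started at position 52.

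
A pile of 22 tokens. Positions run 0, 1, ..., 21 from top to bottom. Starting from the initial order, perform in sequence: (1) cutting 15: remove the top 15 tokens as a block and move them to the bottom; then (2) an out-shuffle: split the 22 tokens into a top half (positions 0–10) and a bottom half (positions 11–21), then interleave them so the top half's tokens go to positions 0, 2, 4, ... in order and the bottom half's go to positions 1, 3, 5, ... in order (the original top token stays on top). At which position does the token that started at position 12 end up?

Track the token from position 12 forward through each operation:
  after op 1 (cut 15): 12 → 19
  after op 2 (out-shuffle): 19 → 17

17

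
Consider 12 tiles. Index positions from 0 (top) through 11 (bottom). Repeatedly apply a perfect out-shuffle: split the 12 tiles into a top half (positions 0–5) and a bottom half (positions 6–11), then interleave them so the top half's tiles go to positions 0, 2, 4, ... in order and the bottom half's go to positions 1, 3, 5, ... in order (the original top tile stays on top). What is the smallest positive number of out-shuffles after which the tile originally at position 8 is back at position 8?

Follow position 8 under repeated out-shuffles:
8 → 5 → 10 → 9 → 7 → 3 → 6 → 1 → 2 → 4 → 8
It first returns after 10 out-shuffles.

10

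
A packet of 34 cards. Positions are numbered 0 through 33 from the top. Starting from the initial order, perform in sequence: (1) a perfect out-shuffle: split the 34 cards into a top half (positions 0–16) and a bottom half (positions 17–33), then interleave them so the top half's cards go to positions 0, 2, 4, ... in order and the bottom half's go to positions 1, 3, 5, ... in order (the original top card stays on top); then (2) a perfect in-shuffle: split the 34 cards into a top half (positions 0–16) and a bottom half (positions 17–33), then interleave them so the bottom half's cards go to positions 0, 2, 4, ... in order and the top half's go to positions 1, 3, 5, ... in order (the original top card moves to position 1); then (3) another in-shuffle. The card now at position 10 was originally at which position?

14

Undo the operations in reverse order, starting from position 10:
  undo op 3 (in-shuffle, from bottom half): 10 ← 22
  undo op 2 (in-shuffle, from bottom half): 22 ← 28
  undo op 1 (out-shuffle, from top half): 28 ← 14
So the card at position 10 came from original position 14.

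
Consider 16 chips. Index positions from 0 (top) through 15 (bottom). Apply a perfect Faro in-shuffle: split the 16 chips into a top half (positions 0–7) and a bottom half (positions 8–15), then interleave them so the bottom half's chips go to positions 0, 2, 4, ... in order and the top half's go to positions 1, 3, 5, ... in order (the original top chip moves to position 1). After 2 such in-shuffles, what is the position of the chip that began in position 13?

Track the chip's position through each in-shuffle:
13 → 10 → 4

4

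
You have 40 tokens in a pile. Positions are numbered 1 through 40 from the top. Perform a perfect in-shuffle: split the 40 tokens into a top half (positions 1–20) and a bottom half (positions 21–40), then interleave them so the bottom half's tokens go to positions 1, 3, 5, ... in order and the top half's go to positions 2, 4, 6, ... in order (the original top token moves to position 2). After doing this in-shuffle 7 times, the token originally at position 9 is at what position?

Track the token's position through each in-shuffle:
9 → 18 → 36 → 31 → 21 → 1 → 2 → 4

4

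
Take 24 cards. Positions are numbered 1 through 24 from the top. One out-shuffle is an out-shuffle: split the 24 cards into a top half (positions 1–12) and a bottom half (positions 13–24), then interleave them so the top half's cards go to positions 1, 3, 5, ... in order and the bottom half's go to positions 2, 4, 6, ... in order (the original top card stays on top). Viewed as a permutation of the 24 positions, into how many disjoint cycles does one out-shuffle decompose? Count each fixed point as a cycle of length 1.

Trace each unvisited position around until it returns:
(1) (2 3 5 9 17 10 ... len 11) (6 11 21 18 12 23 ... len 11) (24)
4 cycles in total.

4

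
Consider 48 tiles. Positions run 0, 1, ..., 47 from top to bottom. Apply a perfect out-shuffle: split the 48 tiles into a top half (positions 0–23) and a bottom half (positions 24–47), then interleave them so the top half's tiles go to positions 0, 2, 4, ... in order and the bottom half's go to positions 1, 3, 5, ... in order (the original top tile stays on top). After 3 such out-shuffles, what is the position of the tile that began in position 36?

Track the tile's position through each out-shuffle:
36 → 25 → 3 → 6

6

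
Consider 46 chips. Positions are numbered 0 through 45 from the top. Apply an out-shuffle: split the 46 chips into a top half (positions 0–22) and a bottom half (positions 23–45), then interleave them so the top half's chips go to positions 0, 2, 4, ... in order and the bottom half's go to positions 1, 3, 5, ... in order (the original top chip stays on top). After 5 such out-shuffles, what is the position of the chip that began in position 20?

Track the chip's position through each out-shuffle:
20 → 40 → 35 → 25 → 5 → 10

10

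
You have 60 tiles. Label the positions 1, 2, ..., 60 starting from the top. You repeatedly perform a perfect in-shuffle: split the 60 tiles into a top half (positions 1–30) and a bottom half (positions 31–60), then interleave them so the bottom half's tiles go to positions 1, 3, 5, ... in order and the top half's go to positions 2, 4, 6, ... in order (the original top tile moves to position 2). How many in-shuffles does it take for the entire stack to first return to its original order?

60

The in-shuffle permutes the 60 positions with cycle lengths [60].
Every tile is home exactly when every cycle has completed a whole number of laps, i.e. after lcm(60) = 60 in-shuffles.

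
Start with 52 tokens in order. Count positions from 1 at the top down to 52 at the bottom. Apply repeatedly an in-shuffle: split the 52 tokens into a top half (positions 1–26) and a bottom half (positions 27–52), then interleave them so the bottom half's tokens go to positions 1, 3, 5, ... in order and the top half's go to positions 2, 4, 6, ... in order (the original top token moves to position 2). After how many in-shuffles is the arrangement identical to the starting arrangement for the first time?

The in-shuffle permutes the 52 positions with cycle lengths [52].
Every token is home exactly when every cycle has completed a whole number of laps, i.e. after lcm(52) = 52 in-shuffles.

52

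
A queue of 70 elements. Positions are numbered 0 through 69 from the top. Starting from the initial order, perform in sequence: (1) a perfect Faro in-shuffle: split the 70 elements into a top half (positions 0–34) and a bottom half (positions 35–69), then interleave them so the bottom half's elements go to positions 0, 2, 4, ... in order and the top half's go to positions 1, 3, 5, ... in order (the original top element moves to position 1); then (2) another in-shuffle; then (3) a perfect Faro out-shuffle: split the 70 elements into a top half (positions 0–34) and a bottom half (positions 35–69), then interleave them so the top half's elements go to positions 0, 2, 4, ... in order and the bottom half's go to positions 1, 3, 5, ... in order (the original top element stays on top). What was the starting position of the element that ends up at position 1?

Undo the operations in reverse order, starting from position 1:
  undo op 3 (out-shuffle, from bottom half): 1 ← 35
  undo op 2 (in-shuffle, from top half): 35 ← 17
  undo op 1 (in-shuffle, from top half): 17 ← 8
So the element at position 1 came from original position 8.

8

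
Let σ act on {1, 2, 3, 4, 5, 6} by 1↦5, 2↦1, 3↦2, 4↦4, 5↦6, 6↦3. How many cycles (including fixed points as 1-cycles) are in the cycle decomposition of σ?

Cycle decomposition: (1 5 6 3 2) (4).
2 cycles.

2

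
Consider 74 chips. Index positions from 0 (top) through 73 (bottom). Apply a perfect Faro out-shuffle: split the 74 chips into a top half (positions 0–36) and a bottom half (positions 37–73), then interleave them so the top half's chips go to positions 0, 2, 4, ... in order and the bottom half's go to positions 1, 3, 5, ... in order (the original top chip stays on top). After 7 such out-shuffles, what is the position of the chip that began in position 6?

Track the chip's position through each out-shuffle:
6 → 12 → 24 → 48 → 23 → 46 → 19 → 38

38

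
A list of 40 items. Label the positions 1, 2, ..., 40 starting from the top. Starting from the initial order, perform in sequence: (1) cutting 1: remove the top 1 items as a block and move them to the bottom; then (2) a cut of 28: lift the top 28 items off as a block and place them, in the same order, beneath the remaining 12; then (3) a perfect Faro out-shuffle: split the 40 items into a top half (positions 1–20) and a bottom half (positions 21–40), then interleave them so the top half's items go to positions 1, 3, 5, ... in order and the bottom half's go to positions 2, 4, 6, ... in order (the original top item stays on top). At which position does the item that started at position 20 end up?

22

Track the item from position 20 forward through each operation:
  after op 1 (cut 1): 20 → 19
  after op 2 (cut 28): 19 → 31
  after op 3 (out-shuffle): 31 → 22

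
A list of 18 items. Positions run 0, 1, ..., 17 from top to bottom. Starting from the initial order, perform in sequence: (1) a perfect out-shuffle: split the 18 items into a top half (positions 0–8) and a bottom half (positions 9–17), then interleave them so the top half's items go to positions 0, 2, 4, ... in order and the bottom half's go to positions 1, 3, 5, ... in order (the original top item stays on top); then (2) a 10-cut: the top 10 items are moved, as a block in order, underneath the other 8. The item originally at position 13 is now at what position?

Track the item from position 13 forward through each operation:
  after op 1 (out-shuffle): 13 → 9
  after op 2 (cut 10): 9 → 17

17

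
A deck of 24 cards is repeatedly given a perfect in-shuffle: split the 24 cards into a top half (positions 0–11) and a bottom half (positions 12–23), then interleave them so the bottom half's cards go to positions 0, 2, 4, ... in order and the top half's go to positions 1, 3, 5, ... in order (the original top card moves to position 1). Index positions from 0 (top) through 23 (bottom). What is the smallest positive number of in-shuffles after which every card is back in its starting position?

The in-shuffle permutes the 24 positions with cycle lengths [4, 20].
Every card is home exactly when every cycle has completed a whole number of laps, i.e. after lcm(4, 20) = 20 in-shuffles.

20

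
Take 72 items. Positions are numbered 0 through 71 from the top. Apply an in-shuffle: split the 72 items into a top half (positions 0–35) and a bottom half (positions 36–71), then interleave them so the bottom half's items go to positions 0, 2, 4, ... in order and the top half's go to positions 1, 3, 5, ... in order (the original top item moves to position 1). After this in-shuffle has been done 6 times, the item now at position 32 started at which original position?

44

Work backwards from position 32, undoing one in-shuffle at a time:
32 ← 52 ← 62 ← 67 ← 33 ← 16 ← 44
So the item now at position 32 started at position 44.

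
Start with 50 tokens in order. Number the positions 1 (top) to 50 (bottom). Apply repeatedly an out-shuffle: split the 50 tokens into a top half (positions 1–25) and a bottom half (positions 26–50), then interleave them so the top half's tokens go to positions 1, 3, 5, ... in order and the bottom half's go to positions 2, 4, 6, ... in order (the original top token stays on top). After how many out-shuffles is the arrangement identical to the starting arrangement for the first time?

The out-shuffle permutes the 50 positions with cycle lengths [1, 1, 3, 3, 21, 21].
Every token is home exactly when every cycle has completed a whole number of laps, i.e. after lcm(1, 3, 21) = 21 out-shuffles.

21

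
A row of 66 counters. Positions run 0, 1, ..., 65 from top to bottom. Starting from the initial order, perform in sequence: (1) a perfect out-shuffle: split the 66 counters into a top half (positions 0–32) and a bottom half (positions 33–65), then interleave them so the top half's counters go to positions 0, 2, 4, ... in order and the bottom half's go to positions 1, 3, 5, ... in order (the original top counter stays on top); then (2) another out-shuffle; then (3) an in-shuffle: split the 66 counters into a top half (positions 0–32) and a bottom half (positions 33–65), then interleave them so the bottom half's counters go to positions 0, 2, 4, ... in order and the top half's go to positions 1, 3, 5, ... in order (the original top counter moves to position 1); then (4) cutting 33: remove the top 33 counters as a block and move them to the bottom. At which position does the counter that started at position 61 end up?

65

Track the counter from position 61 forward through each operation:
  after op 1 (out-shuffle): 61 → 57
  after op 2 (out-shuffle): 57 → 49
  after op 3 (in-shuffle): 49 → 32
  after op 4 (cut 33): 32 → 65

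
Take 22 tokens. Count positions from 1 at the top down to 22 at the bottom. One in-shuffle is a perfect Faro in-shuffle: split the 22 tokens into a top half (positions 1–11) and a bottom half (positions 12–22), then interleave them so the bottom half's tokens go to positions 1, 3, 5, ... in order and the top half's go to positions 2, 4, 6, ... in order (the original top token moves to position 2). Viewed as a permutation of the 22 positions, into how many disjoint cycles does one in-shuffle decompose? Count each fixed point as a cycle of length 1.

2

Trace each unvisited position around until it returns:
(1 2 4 8 16 9 ... len 11) (5 10 20 17 11 22 ... len 11)
2 cycles in total.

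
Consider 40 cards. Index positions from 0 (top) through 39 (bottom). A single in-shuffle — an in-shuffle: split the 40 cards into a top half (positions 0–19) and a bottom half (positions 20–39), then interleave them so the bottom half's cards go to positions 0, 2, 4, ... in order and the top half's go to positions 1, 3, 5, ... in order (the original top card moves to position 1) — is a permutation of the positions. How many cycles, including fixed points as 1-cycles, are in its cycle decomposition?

Trace each unvisited position around until it returns:
(0 1 3 7 15 31 ... len 20) (2 5 11 23 6 13 ... len 20)
2 cycles in total.

2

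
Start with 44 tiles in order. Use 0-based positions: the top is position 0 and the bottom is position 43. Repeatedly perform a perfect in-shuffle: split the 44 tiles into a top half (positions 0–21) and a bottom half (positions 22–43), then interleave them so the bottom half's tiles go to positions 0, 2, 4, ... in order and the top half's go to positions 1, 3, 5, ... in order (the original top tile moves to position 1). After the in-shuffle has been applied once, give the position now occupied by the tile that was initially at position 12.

25

Track the tile's position through each in-shuffle:
12 → 25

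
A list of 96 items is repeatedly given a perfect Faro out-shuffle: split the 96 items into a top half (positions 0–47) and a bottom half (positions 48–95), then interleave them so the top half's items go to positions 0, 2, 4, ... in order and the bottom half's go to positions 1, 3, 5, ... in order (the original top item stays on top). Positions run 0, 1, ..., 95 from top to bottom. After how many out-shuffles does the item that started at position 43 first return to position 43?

Follow position 43 under repeated out-shuffles:
43 → 86 → 77 → 59 → 23 → 46 → 92 → 89 → ... → 43 (length 36)
It first returns after 36 out-shuffles.

36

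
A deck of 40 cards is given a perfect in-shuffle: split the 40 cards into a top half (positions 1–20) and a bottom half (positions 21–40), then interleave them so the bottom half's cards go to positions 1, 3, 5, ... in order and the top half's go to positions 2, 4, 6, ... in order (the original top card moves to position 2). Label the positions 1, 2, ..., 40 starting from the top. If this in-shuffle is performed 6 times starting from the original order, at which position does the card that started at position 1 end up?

23

Track the card's position through each in-shuffle:
1 → 2 → 4 → 8 → 16 → 32 → 23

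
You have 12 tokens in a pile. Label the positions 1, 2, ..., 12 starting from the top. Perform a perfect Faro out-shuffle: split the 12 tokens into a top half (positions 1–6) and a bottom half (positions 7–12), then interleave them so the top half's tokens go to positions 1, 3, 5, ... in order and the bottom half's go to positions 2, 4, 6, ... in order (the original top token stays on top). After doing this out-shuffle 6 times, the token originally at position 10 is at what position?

Track the token's position through each out-shuffle:
10 → 8 → 4 → 7 → 2 → 3 → 5

5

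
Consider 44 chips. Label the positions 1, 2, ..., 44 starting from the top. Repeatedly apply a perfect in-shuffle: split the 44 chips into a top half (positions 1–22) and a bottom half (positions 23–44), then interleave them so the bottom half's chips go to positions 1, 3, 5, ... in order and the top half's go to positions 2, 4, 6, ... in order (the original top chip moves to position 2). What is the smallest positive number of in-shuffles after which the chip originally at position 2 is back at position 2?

Follow position 2 under repeated in-shuffles:
2 → 4 → 8 → 16 → 32 → 19 → 38 → 31 → 17 → 34 → 23 → 1 → 2
It first returns after 12 in-shuffles.

12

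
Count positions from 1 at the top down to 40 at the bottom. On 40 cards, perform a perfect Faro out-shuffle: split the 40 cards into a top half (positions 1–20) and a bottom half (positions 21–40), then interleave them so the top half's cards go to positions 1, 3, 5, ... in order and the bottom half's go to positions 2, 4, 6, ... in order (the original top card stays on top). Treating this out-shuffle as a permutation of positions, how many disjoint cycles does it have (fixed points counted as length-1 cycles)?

Trace each unvisited position around until it returns:
(1) (2 3 5 9 17 33 ... len 12) (4 7 13 25 10 19 ... len 12) (8 15 29 18 35 30 ... len 12) (14 27) (40)
6 cycles in total.

6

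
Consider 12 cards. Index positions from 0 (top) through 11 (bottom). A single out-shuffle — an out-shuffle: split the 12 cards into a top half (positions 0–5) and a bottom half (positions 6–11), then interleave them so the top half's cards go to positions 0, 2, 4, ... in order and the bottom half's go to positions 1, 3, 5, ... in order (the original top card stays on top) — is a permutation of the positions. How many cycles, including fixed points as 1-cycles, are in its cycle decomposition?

3

Trace each unvisited position around until it returns:
(0) (1 2 4 8 5 10 9 7 3 6) (11)
3 cycles in total.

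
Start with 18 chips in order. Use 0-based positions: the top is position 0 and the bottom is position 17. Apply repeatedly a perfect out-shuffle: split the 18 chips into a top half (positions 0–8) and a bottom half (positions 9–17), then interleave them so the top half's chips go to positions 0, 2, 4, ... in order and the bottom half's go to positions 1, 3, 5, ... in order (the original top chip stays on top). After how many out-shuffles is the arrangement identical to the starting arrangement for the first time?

8

The out-shuffle permutes the 18 positions with cycle lengths [1, 1, 8, 8].
Every chip is home exactly when every cycle has completed a whole number of laps, i.e. after lcm(1, 8) = 8 out-shuffles.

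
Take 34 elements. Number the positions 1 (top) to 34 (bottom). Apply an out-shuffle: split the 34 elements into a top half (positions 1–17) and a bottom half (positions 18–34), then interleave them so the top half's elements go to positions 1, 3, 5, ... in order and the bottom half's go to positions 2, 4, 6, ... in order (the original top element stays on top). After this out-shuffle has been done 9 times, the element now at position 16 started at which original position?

Work backwards from position 16, undoing one out-shuffle at a time:
16 ← 25 ← 13 ← 7 ← 4 ← 19 ← 10 ← 22 ← 28 ← 31
So the element now at position 16 started at position 31.

31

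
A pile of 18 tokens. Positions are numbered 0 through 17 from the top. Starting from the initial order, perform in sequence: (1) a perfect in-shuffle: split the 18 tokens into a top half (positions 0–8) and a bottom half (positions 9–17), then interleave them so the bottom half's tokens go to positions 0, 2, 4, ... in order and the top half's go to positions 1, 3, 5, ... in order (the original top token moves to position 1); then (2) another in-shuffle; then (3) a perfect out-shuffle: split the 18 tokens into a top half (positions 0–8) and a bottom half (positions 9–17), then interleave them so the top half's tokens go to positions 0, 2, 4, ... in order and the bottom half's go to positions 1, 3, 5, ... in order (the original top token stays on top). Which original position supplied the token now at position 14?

1

Undo the operations in reverse order, starting from position 14:
  undo op 3 (out-shuffle, from top half): 14 ← 7
  undo op 2 (in-shuffle, from top half): 7 ← 3
  undo op 1 (in-shuffle, from top half): 3 ← 1
So the token at position 14 came from original position 1.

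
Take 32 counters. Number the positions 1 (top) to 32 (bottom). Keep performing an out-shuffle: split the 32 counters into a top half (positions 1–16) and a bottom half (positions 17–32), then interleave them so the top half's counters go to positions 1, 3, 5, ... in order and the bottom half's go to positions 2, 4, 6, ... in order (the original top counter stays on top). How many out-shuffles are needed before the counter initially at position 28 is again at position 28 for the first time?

5

Follow position 28 under repeated out-shuffles:
28 → 24 → 16 → 31 → 30 → 28
It first returns after 5 out-shuffles.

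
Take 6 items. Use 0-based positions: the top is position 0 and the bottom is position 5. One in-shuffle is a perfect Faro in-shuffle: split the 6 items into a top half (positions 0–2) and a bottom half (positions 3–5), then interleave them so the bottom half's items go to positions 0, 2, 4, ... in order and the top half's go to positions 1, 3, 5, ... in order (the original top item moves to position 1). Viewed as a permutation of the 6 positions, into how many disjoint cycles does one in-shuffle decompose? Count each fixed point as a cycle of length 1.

2

Trace each unvisited position around until it returns:
(0 1 3) (2 5 4)
2 cycles in total.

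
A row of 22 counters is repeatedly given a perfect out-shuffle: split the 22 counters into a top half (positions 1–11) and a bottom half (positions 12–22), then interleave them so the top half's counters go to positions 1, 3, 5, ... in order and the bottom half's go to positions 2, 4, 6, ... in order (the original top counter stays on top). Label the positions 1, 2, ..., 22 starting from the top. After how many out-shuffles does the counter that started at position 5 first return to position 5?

6

Follow position 5 under repeated out-shuffles:
5 → 9 → 17 → 12 → 2 → 3 → 5
It first returns after 6 out-shuffles.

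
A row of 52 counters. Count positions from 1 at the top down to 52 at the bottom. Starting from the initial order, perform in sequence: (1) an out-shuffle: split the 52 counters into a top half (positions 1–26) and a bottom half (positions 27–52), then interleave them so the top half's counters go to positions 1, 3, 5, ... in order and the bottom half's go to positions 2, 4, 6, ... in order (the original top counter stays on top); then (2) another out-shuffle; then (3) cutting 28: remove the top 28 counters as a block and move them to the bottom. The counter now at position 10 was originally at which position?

Undo the operations in reverse order, starting from position 10:
  undo op 3 (cut 28): 10 ← 38
  undo op 2 (out-shuffle, from bottom half): 38 ← 45
  undo op 1 (out-shuffle, from top half): 45 ← 23
So the counter at position 10 came from original position 23.

23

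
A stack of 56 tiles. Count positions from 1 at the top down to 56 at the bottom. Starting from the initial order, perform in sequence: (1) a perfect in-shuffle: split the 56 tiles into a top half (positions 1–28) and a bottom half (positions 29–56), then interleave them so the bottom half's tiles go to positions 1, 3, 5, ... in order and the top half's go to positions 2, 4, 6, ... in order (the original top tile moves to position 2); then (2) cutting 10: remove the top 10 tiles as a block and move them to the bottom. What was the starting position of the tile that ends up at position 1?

34

Undo the operations in reverse order, starting from position 1:
  undo op 2 (cut 10): 1 ← 11
  undo op 1 (in-shuffle, from bottom half): 11 ← 34
So the tile at position 1 came from original position 34.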